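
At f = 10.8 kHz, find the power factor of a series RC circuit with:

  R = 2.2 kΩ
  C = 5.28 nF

Step 1 — Angular frequency: ω = 2π·f = 2π·1.08e+04 = 6.786e+04 rad/s.
Step 2 — Component impedances:
  R: Z = R = 2200 Ω
  C: Z = 1/(jωC) = -j/(ω·C) = 0 - j2791 Ω
Step 3 — Series combination: Z_total = R + C = 2200 - j2791 Ω = 3554∠-51.8° Ω.
Step 4 — Power factor: PF = cos(φ) = Re(Z)/|Z| = 2200/3554 = 0.619.
Step 5 — Type: Im(Z) = -2791 ⇒ leading (phase φ = -51.8°).

PF = 0.619 (leading, φ = -51.8°)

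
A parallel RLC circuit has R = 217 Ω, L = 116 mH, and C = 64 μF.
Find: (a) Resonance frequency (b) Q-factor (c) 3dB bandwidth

Step 1 — Resonance: ω₀ = 1/√(LC) = 1/√(0.116·6.4e-05) = 367 rad/s.
Step 2 — f₀ = ω₀/(2π) = 58.41 Hz.
Step 3 — Parallel Q: Q = R/(ω₀L) = 217/(367·0.116) = 5.097.
Step 4 — Bandwidth: Δω = ω₀/Q = 72 rad/s; BW = Δω/(2π) = 11.46 Hz.

(a) f₀ = 58.41 Hz  (b) Q = 5.097  (c) BW = 11.46 Hz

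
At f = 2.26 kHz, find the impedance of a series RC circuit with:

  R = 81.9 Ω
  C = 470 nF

Step 1 — Angular frequency: ω = 2π·f = 2π·2260 = 1.42e+04 rad/s.
Step 2 — Component impedances:
  R: Z = R = 81.9 Ω
  C: Z = 1/(jωC) = -j/(ω·C) = 0 - j149.8 Ω
Step 3 — Series combination: Z_total = R + C = 81.9 - j149.8 Ω = 170.8∠-61.3° Ω.

Z = 81.9 - j149.8 Ω = 170.8∠-61.3° Ω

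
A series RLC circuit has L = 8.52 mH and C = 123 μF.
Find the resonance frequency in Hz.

Step 1 — Resonance condition Im(Z)=0 gives ω₀ = 1/√(LC).
Step 2 — ω₀ = 1/√(0.00852·0.000123) = 976.8 rad/s.
Step 3 — f₀ = ω₀/(2π) = 155.5 Hz.

f₀ = 155.5 Hz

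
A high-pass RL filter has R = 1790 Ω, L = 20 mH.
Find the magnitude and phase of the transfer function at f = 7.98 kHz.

Step 1 — Angular frequency: ω = 2π·7980 = 5.014e+04 rad/s.
Step 2 — Transfer function: H(jω) = jωL/(R + jωL).
Step 3 — Numerator jωL = j·1003; denominator R + jωL = 1790 + j1003.
Step 4 — H = 0.2389 + j0.4264.
Step 5 — Magnitude: |H| = 0.4888 (-6.2 dB); phase: φ = 60.7°.

|H| = 0.4888 (-6.2 dB), φ = 60.7°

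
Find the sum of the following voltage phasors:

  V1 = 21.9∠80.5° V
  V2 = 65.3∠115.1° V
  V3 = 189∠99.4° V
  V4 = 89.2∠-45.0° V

Step 1 — Convert each phasor to rectangular form:
  V1 = 21.9·(cos(80.5°) + j·sin(80.5°)) = 3.615 + j21.6 V
  V2 = 65.3·(cos(115.1°) + j·sin(115.1°)) = -27.7 + j59.13 V
  V3 = 189·(cos(99.4°) + j·sin(99.4°)) = -30.87 + j186.5 V
  V4 = 89.2·(cos(-45.0°) + j·sin(-45.0°)) = 63.07 - j63.07 V
Step 2 — Sum components: V_total = 8.12 + j204.1 V.
Step 3 — Convert to polar: |V_total| = 204.3 V, ∠V_total = 87.7°.

V_total = 204.3∠87.7° V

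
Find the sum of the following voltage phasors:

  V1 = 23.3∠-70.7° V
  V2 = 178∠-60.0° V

Step 1 — Convert each phasor to rectangular form:
  V1 = 23.3·(cos(-70.7°) + j·sin(-70.7°)) = 7.701 - j21.99 V
  V2 = 178·(cos(-60.0°) + j·sin(-60.0°)) = 89 - j154.2 V
Step 2 — Sum components: V_total = 96.7 - j176.1 V.
Step 3 — Convert to polar: |V_total| = 200.9 V, ∠V_total = -61.2°.

V_total = 200.9∠-61.2° V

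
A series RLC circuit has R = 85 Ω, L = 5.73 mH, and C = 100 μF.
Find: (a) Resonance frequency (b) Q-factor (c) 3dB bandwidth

Step 1 — Resonance condition Im(Z)=0 gives ω₀ = 1/√(LC).
Step 2 — ω₀ = 1/√(0.00573·0.0001) = 1321 rad/s.
Step 3 — f₀ = ω₀/(2π) = 210.3 Hz.
Step 4 — Series Q: Q = ω₀L/R = 1321·0.00573/85 = 0.08906.
Step 5 — 3dB bandwidth: Δω = ω₀/Q = 1.483e+04 rad/s; BW = Δω/(2π) = 2361 Hz.

(a) f₀ = 210.3 Hz  (b) Q = 0.08906  (c) BW = 2361 Hz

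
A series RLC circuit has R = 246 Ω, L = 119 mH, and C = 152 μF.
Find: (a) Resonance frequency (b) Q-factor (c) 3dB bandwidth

Step 1 — Resonance: ω₀ = 1/√(LC) = 1/√(0.119·0.000152) = 235.1 rad/s.
Step 2 — f₀ = ω₀/(2π) = 37.42 Hz.
Step 3 — Series Q: Q = ω₀L/R = 235.1·0.119/246 = 0.1137.
Step 4 — Bandwidth: Δω = ω₀/Q = 2067 rad/s; BW = Δω/(2π) = 329 Hz.

(a) f₀ = 37.42 Hz  (b) Q = 0.1137  (c) BW = 329 Hz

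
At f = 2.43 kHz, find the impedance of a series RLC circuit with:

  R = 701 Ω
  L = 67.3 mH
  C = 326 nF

Step 1 — Angular frequency: ω = 2π·f = 2π·2430 = 1.527e+04 rad/s.
Step 2 — Component impedances:
  R: Z = R = 701 Ω
  L: Z = jωL = j·1.527e+04·0.0673 = 0 + j1028 Ω
  C: Z = 1/(jωC) = -j/(ω·C) = 0 - j200.9 Ω
Step 3 — Series combination: Z_total = R + L + C = 701 + j826.6 Ω = 1084∠49.7° Ω.

Z = 701 + j826.6 Ω = 1084∠49.7° Ω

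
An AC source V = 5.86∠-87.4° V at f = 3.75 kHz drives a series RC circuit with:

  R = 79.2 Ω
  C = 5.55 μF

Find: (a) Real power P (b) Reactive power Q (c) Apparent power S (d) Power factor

Step 1 — Angular frequency: ω = 2π·f = 2π·3750 = 2.356e+04 rad/s.
Step 2 — Component impedances:
  R: Z = R = 79.2 Ω
  C: Z = 1/(jωC) = -j/(ω·C) = 0 - j7.647 Ω
Step 3 — Series combination: Z_total = R + C = 79.2 - j7.647 Ω = 79.57∠-5.5° Ω.
Step 4 — Source phasor: V = 5.86∠-87.4° V = 0.2658 - j5.854 V.
Step 5 — Current: I = V / Z = 0.0104 - j0.07291 A = 0.07365∠-81.9° A.
Step 6 — Complex power: S = V·I* = 0.4296 - j0.04148 VA.
Step 7 — Real power: P = Re(S) = 0.4296 W.
Step 8 — Reactive power: Q = Im(S) = -0.04148 VAR.
Step 9 — Apparent power: |S| = 0.4316 VA.
Step 10 — Power factor: PF = P/|S| = 0.9954 (leading).

(a) P = 0.4296 W  (b) Q = -0.04148 VAR  (c) S = 0.4316 VA  (d) PF = 0.9954 (leading)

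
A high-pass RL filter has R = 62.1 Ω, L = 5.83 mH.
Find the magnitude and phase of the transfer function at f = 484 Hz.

Step 1 — Angular frequency: ω = 2π·484 = 3041 rad/s.
Step 2 — Transfer function: H(jω) = jωL/(R + jωL).
Step 3 — Numerator jωL = j·17.73; denominator R + jωL = 62.1 + j17.73.
Step 4 — H = 0.07537 + j0.264.
Step 5 — Magnitude: |H| = 0.2745 (-11.2 dB); phase: φ = 74.1°.

|H| = 0.2745 (-11.2 dB), φ = 74.1°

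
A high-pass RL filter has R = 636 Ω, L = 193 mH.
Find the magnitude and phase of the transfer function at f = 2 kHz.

Step 1 — Angular frequency: ω = 2π·2000 = 1.257e+04 rad/s.
Step 2 — Transfer function: H(jω) = jωL/(R + jωL).
Step 3 — Numerator jωL = j·2425; denominator R + jωL = 636 + j2425.
Step 4 — H = 0.9357 + j0.2454.
Step 5 — Magnitude: |H| = 0.9673 (-0.3 dB); phase: φ = 14.7°.

|H| = 0.9673 (-0.3 dB), φ = 14.7°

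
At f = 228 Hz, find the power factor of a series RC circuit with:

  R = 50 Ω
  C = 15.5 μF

Step 1 — Angular frequency: ω = 2π·f = 2π·228 = 1433 rad/s.
Step 2 — Component impedances:
  R: Z = R = 50 Ω
  C: Z = 1/(jωC) = -j/(ω·C) = 0 - j45.04 Ω
Step 3 — Series combination: Z_total = R + C = 50 - j45.04 Ω = 67.29∠-42.0° Ω.
Step 4 — Power factor: PF = cos(φ) = Re(Z)/|Z| = 50/67.292 = 0.743.
Step 5 — Type: Im(Z) = -45.04 ⇒ leading (phase φ = -42.0°).

PF = 0.743 (leading, φ = -42.0°)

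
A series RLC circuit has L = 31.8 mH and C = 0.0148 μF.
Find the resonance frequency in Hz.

Step 1 — Resonance condition Im(Z)=0 gives ω₀ = 1/√(LC).
Step 2 — ω₀ = 1/√(0.0318·1.48e-08) = 4.61e+04 rad/s.
Step 3 — f₀ = ω₀/(2π) = 7336 Hz.

f₀ = 7336 Hz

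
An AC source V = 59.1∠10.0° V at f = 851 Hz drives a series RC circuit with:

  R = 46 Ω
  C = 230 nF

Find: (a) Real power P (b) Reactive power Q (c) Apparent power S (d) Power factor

Step 1 — Angular frequency: ω = 2π·f = 2π·851 = 5347 rad/s.
Step 2 — Component impedances:
  R: Z = R = 46 Ω
  C: Z = 1/(jωC) = -j/(ω·C) = 0 - j813.1 Ω
Step 3 — Series combination: Z_total = R + C = 46 - j813.1 Ω = 814.4∠-86.8° Ω.
Step 4 — Source phasor: V = 59.1∠10.0° V = 58.2 + j10.26 V.
Step 5 — Current: I = V / Z = -0.008544 + j0.07206 A = 0.07257∠96.8° A.
Step 6 — Complex power: S = V·I* = 0.2422 - j4.282 VA.
Step 7 — Real power: P = Re(S) = 0.2422 W.
Step 8 — Reactive power: Q = Im(S) = -4.282 VAR.
Step 9 — Apparent power: |S| = 4.289 VA.
Step 10 — Power factor: PF = P/|S| = 0.05648 (leading).

(a) P = 0.2422 W  (b) Q = -4.282 VAR  (c) S = 4.289 VA  (d) PF = 0.05648 (leading)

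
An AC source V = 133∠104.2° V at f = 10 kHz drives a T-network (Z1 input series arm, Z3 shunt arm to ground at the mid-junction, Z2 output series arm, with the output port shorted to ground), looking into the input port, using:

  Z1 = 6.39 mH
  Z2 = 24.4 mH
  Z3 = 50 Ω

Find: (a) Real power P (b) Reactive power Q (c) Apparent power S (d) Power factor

Step 1 — Angular frequency: ω = 2π·f = 2π·1e+04 = 6.283e+04 rad/s.
Step 2 — Component impedances:
  Z1: Z = jωL = j·6.283e+04·0.00639 = 0 + j401.5 Ω
  Z2: Z = jωL = j·6.283e+04·0.0244 = 0 + j1533 Ω
  Z3: Z = R = 50 Ω
Step 3 — With the output port shorted to ground, the output series arm Z2 runs from the junction to ground; the shunt arm Z3 also runs from the junction to ground. They appear in parallel: Z3 || Z2 = 49.95 + j1.629 Ω.
Step 4 — Series with input arm Z1: Z_in = Z1 + (Z3 || Z2) = 49.95 + j403.1 Ω = 406.2∠82.9° Ω.
Step 5 — Source phasor: V = 133∠104.2° V = -32.63 + j128.9 V.
Step 6 — Current: I = V / Z = 0.3051 + j0.1187 A = 0.3274∠21.3° A.
Step 7 — Complex power: S = V·I* = 5.354 + j43.22 VA.
Step 8 — Real power: P = Re(S) = 5.354 W.
Step 9 — Reactive power: Q = Im(S) = 43.22 VAR.
Step 10 — Apparent power: |S| = 43.55 VA.
Step 11 — Power factor: PF = P/|S| = 0.123 (lagging).

(a) P = 5.354 W  (b) Q = 43.22 VAR  (c) S = 43.55 VA  (d) PF = 0.123 (lagging)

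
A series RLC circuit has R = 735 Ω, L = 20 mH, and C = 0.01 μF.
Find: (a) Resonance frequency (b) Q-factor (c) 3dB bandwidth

Step 1 — Resonance: ω₀ = 1/√(LC) = 1/√(0.02·1e-08) = 7.071e+04 rad/s.
Step 2 — f₀ = ω₀/(2π) = 1.125e+04 Hz.
Step 3 — Series Q: Q = ω₀L/R = 7.071e+04·0.02/735 = 1.924.
Step 4 — Bandwidth: Δω = ω₀/Q = 3.675e+04 rad/s; BW = Δω/(2π) = 5849 Hz.

(a) f₀ = 1.125e+04 Hz  (b) Q = 1.924  (c) BW = 5849 Hz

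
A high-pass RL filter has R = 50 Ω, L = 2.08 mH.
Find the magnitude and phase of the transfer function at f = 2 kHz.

Step 1 — Angular frequency: ω = 2π·2000 = 1.257e+04 rad/s.
Step 2 — Transfer function: H(jω) = jωL/(R + jωL).
Step 3 — Numerator jωL = j·26.14; denominator R + jωL = 50 + j26.14.
Step 4 — H = 0.2146 + j0.4106.
Step 5 — Magnitude: |H| = 0.4633 (-6.7 dB); phase: φ = 62.4°.

|H| = 0.4633 (-6.7 dB), φ = 62.4°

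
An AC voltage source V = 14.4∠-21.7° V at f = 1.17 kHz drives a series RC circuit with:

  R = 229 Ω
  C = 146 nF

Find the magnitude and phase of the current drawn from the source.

Step 1 — Angular frequency: ω = 2π·f = 2π·1170 = 7351 rad/s.
Step 2 — Component impedances:
  R: Z = R = 229 Ω
  C: Z = 1/(jωC) = -j/(ω·C) = 0 - j931.7 Ω
Step 3 — Series combination: Z_total = R + C = 229 - j931.7 Ω = 959.4∠-76.2° Ω.
Step 4 — Source phasor: V = 14.4∠-21.7° V = 13.38 - j5.324 V.
Step 5 — Ohm's law: I = V / Z_total = (13.38 - j5.324) / (229 - j931.7) = 0.008717 + j0.01222 A.
Step 6 — Convert to polar: |I| = 0.01501 A, ∠I = 54.5°.

I = 0.01501∠54.5° A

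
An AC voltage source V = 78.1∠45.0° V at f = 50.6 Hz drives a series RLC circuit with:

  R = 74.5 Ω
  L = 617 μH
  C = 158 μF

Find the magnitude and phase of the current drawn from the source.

Step 1 — Angular frequency: ω = 2π·f = 2π·50.6 = 317.9 rad/s.
Step 2 — Component impedances:
  R: Z = R = 74.5 Ω
  L: Z = jωL = j·317.9·0.000617 = 0 + j0.1962 Ω
  C: Z = 1/(jωC) = -j/(ω·C) = 0 - j19.91 Ω
Step 3 — Series combination: Z_total = R + L + C = 74.5 - j19.71 Ω = 77.06∠-14.8° Ω.
Step 4 — Source phasor: V = 78.1∠45.0° V = 55.23 + j55.23 V.
Step 5 — Ohm's law: I = V / Z_total = (55.23 + j55.23) / (74.5 - j19.71) = 0.5095 + j0.8761 A.
Step 6 — Convert to polar: |I| = 1.013 A, ∠I = 59.8°.

I = 1.013∠59.8° A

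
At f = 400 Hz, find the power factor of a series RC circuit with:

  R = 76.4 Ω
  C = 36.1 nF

Step 1 — Angular frequency: ω = 2π·f = 2π·400 = 2513 rad/s.
Step 2 — Component impedances:
  R: Z = R = 76.4 Ω
  C: Z = 1/(jωC) = -j/(ω·C) = 0 - j1.102e+04 Ω
Step 3 — Series combination: Z_total = R + C = 76.4 - j1.102e+04 Ω = 1.102e+04∠-89.6° Ω.
Step 4 — Power factor: PF = cos(φ) = Re(Z)/|Z| = 76.4/11022 = 0.006932.
Step 5 — Type: Im(Z) = -1.102e+04 ⇒ leading (phase φ = -89.6°).

PF = 0.006932 (leading, φ = -89.6°)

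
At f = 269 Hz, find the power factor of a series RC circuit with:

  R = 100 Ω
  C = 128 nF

Step 1 — Angular frequency: ω = 2π·f = 2π·269 = 1690 rad/s.
Step 2 — Component impedances:
  R: Z = R = 100 Ω
  C: Z = 1/(jωC) = -j/(ω·C) = 0 - j4622 Ω
Step 3 — Series combination: Z_total = R + C = 100 - j4622 Ω = 4623∠-88.8° Ω.
Step 4 — Power factor: PF = cos(φ) = Re(Z)/|Z| = 100/4623 = 0.02163.
Step 5 — Type: Im(Z) = -4622 ⇒ leading (phase φ = -88.8°).

PF = 0.02163 (leading, φ = -88.8°)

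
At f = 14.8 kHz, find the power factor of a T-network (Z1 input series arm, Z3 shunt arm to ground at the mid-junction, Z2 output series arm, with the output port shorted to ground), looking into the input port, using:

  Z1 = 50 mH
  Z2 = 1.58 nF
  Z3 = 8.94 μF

Step 1 — Angular frequency: ω = 2π·f = 2π·1.48e+04 = 9.299e+04 rad/s.
Step 2 — Component impedances:
  Z1: Z = jωL = j·9.299e+04·0.05 = 0 + j4650 Ω
  Z2: Z = 1/(jωC) = -j/(ω·C) = 0 - j6806 Ω
  Z3: Z = 1/(jωC) = -j/(ω·C) = 0 - j1.203 Ω
Step 3 — With the output port shorted to ground, the output series arm Z2 runs from the junction to ground; the shunt arm Z3 also runs from the junction to ground. They appear in parallel: Z3 || Z2 = 0 - j1.203 Ω.
Step 4 — Series with input arm Z1: Z_in = Z1 + (Z3 || Z2) = 0 + j4648 Ω = 4648∠90.0° Ω.
Step 5 — Power factor: PF = cos(φ) = Re(Z)/|Z| = 0/4648 = 0.
Step 6 — Type: Im(Z) = 4648 ⇒ lagging (phase φ = 90.0°).

PF = 0 (lagging, φ = 90.0°)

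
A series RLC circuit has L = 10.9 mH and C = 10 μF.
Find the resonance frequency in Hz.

Step 1 — Resonance condition Im(Z)=0 gives ω₀ = 1/√(LC).
Step 2 — ω₀ = 1/√(0.0109·1e-05) = 3029 rad/s.
Step 3 — f₀ = ω₀/(2π) = 482.1 Hz.

f₀ = 482.1 Hz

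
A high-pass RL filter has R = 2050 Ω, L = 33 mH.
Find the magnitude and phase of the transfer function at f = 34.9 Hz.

Step 1 — Angular frequency: ω = 2π·34.9 = 219.3 rad/s.
Step 2 — Transfer function: H(jω) = jωL/(R + jωL).
Step 3 — Numerator jωL = j·7.236; denominator R + jωL = 2050 + j7.236.
Step 4 — H = 1.246e-05 + j0.00353.
Step 5 — Magnitude: |H| = 0.00353 (-49.0 dB); phase: φ = 89.8°.

|H| = 0.00353 (-49.0 dB), φ = 89.8°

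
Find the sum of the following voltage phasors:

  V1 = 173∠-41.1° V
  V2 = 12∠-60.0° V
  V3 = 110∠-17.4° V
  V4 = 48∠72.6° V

Step 1 — Convert each phasor to rectangular form:
  V1 = 173·(cos(-41.1°) + j·sin(-41.1°)) = 130.4 - j113.7 V
  V2 = 12·(cos(-60.0°) + j·sin(-60.0°)) = 6 - j10.39 V
  V3 = 110·(cos(-17.4°) + j·sin(-17.4°)) = 105 - j32.89 V
  V4 = 48·(cos(72.6°) + j·sin(72.6°)) = 14.35 + j45.8 V
Step 2 — Sum components: V_total = 255.7 - j111.2 V.
Step 3 — Convert to polar: |V_total| = 278.8 V, ∠V_total = -23.5°.

V_total = 278.8∠-23.5° V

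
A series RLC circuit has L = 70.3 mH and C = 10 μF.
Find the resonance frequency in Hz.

Step 1 — Resonance condition Im(Z)=0 gives ω₀ = 1/√(LC).
Step 2 — ω₀ = 1/√(0.0703·1e-05) = 1193 rad/s.
Step 3 — f₀ = ω₀/(2π) = 189.8 Hz.

f₀ = 189.8 Hz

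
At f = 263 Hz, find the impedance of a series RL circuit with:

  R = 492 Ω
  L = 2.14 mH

Step 1 — Angular frequency: ω = 2π·f = 2π·263 = 1652 rad/s.
Step 2 — Component impedances:
  R: Z = R = 492 Ω
  L: Z = jωL = j·1652·0.00214 = 0 + j3.536 Ω
Step 3 — Series combination: Z_total = R + L = 492 + j3.536 Ω = 492∠0.4° Ω.

Z = 492 + j3.536 Ω = 492∠0.4° Ω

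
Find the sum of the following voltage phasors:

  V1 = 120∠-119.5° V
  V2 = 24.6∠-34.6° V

Step 1 — Convert each phasor to rectangular form:
  V1 = 120·(cos(-119.5°) + j·sin(-119.5°)) = -59.09 - j104.4 V
  V2 = 24.6·(cos(-34.6°) + j·sin(-34.6°)) = 20.25 - j13.97 V
Step 2 — Sum components: V_total = -38.84 - j118.4 V.
Step 3 — Convert to polar: |V_total| = 124.6 V, ∠V_total = -108.2°.

V_total = 124.6∠-108.2° V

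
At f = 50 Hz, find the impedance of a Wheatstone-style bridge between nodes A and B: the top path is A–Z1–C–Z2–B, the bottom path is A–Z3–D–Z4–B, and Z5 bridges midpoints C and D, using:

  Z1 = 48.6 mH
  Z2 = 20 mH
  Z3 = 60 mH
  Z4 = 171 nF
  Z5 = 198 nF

Step 1 — Angular frequency: ω = 2π·f = 2π·50 = 314.2 rad/s.
Step 2 — Component impedances:
  Z1: Z = jωL = j·314.2·0.0486 = 0 + j15.27 Ω
  Z2: Z = jωL = j·314.2·0.02 = 0 + j6.283 Ω
  Z3: Z = jωL = j·314.2·0.06 = 0 + j18.85 Ω
  Z4: Z = 1/(jωC) = -j/(ω·C) = 0 - j1.861e+04 Ω
  Z5: Z = 1/(jωC) = -j/(ω·C) = 0 - j1.608e+04 Ω
Step 3 — Bridge requires nodal analysis (the Z5 bridge couples midpoints C and D, so the two paths cannot be reduced to a simple series/parallel combination). Setting node B to ground and injecting 1 A at node A, the 3-node admittance system at A, C, D solves to V_A = Z_AB = 0 + j21.59 Ω = 21.59∠90.0° Ω.

Z = 0 + j21.59 Ω = 21.59∠90.0° Ω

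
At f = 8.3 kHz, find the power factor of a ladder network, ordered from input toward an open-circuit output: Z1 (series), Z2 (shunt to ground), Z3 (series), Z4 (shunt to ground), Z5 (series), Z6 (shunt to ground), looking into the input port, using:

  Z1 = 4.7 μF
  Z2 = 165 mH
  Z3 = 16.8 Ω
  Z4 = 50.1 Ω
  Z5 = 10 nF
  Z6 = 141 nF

Step 1 — Angular frequency: ω = 2π·f = 2π·8300 = 5.215e+04 rad/s.
Step 2 — Component impedances:
  Z1: Z = 1/(jωC) = -j/(ω·C) = 0 - j4.08 Ω
  Z2: Z = jωL = j·5.215e+04·0.165 = 0 + j8605 Ω
  Z3: Z = R = 16.8 Ω
  Z4: Z = R = 50.1 Ω
  Z5: Z = 1/(jωC) = -j/(ω·C) = 0 - j1918 Ω
  Z6: Z = 1/(jωC) = -j/(ω·C) = 0 - j136 Ω
Step 3 — Ladder network (open output): work backward from the far end, alternating series and parallel combinations. Z_in = 66.89 - j4.782 Ω = 67.06∠-4.1° Ω.
Step 4 — Power factor: PF = cos(φ) = Re(Z)/|Z| = 66.89/67.06 = 0.9975.
Step 5 — Type: Im(Z) = -4.782 ⇒ leading (phase φ = -4.1°).

PF = 0.9975 (leading, φ = -4.1°)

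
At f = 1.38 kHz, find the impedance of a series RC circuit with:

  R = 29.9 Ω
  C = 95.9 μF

Step 1 — Angular frequency: ω = 2π·f = 2π·1380 = 8671 rad/s.
Step 2 — Component impedances:
  R: Z = R = 29.9 Ω
  C: Z = 1/(jωC) = -j/(ω·C) = 0 - j1.203 Ω
Step 3 — Series combination: Z_total = R + C = 29.9 - j1.203 Ω = 29.92∠-2.3° Ω.

Z = 29.9 - j1.203 Ω = 29.92∠-2.3° Ω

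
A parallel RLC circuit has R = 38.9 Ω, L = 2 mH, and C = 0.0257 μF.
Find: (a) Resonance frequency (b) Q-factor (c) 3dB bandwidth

Step 1 — Resonance: ω₀ = 1/√(LC) = 1/√(0.002·2.57e-08) = 1.395e+05 rad/s.
Step 2 — f₀ = ω₀/(2π) = 2.22e+04 Hz.
Step 3 — Parallel Q: Q = R/(ω₀L) = 38.9/(1.395e+05·0.002) = 0.1394.
Step 4 — Bandwidth: Δω = ω₀/Q = 1e+06 rad/s; BW = Δω/(2π) = 1.592e+05 Hz.

(a) f₀ = 2.22e+04 Hz  (b) Q = 0.1394  (c) BW = 1.592e+05 Hz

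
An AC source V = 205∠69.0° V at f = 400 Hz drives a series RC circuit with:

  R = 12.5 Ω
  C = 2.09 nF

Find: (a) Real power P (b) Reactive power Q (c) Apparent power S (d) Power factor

Step 1 — Angular frequency: ω = 2π·f = 2π·400 = 2513 rad/s.
Step 2 — Component impedances:
  R: Z = R = 12.5 Ω
  C: Z = 1/(jωC) = -j/(ω·C) = 0 - j1.904e+05 Ω
Step 3 — Series combination: Z_total = R + C = 12.5 - j1.904e+05 Ω = 1.904e+05∠-90.0° Ω.
Step 4 — Source phasor: V = 205∠69.0° V = 73.47 + j191.4 V.
Step 5 — Current: I = V / Z = -0.001005 + j0.000386 A = 0.001077∠159.0° A.
Step 6 — Complex power: S = V·I* = 1.449e-05 - j0.2207 VA.
Step 7 — Real power: P = Re(S) = 1.449e-05 W.
Step 8 — Reactive power: Q = Im(S) = -0.2207 VAR.
Step 9 — Apparent power: |S| = 0.2207 VA.
Step 10 — Power factor: PF = P/|S| = 6.566e-05 (leading).

(a) P = 1.449e-05 W  (b) Q = -0.2207 VAR  (c) S = 0.2207 VA  (d) PF = 6.566e-05 (leading)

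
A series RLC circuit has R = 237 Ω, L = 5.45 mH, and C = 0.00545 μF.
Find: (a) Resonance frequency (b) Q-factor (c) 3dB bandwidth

Step 1 — Resonance condition Im(Z)=0 gives ω₀ = 1/√(LC).
Step 2 — ω₀ = 1/√(0.00545·5.45e-09) = 1.835e+05 rad/s.
Step 3 — f₀ = ω₀/(2π) = 2.92e+04 Hz.
Step 4 — Series Q: Q = ω₀L/R = 1.835e+05·0.00545/237 = 4.219.
Step 5 — 3dB bandwidth: Δω = ω₀/Q = 4.349e+04 rad/s; BW = Δω/(2π) = 6921 Hz.

(a) f₀ = 2.92e+04 Hz  (b) Q = 4.219  (c) BW = 6921 Hz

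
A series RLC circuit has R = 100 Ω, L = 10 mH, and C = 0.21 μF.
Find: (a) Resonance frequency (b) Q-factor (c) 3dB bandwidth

Step 1 — Resonance condition Im(Z)=0 gives ω₀ = 1/√(LC).
Step 2 — ω₀ = 1/√(0.01·2.1e-07) = 2.182e+04 rad/s.
Step 3 — f₀ = ω₀/(2π) = 3473 Hz.
Step 4 — Series Q: Q = ω₀L/R = 2.182e+04·0.01/100 = 2.182.
Step 5 — 3dB bandwidth: Δω = ω₀/Q = 1e+04 rad/s; BW = Δω/(2π) = 1592 Hz.

(a) f₀ = 3473 Hz  (b) Q = 2.182  (c) BW = 1592 Hz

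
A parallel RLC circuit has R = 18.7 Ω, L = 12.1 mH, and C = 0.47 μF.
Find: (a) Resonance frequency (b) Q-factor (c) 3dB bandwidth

Step 1 — Resonance: ω₀ = 1/√(LC) = 1/√(0.0121·4.7e-07) = 1.326e+04 rad/s.
Step 2 — f₀ = ω₀/(2π) = 2110 Hz.
Step 3 — Parallel Q: Q = R/(ω₀L) = 18.7/(1.326e+04·0.0121) = 0.1165.
Step 4 — Bandwidth: Δω = ω₀/Q = 1.138e+05 rad/s; BW = Δω/(2π) = 1.811e+04 Hz.

(a) f₀ = 2110 Hz  (b) Q = 0.1165  (c) BW = 1.811e+04 Hz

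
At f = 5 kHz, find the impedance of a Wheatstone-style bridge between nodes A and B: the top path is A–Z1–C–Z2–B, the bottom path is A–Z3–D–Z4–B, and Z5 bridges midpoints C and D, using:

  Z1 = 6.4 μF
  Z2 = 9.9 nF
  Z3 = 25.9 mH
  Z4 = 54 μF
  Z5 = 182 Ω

Step 1 — Angular frequency: ω = 2π·f = 2π·5000 = 3.142e+04 rad/s.
Step 2 — Component impedances:
  Z1: Z = 1/(jωC) = -j/(ω·C) = 0 - j4.974 Ω
  Z2: Z = 1/(jωC) = -j/(ω·C) = 0 - j3215 Ω
  Z3: Z = jωL = j·3.142e+04·0.0259 = 0 + j813.7 Ω
  Z4: Z = 1/(jωC) = -j/(ω·C) = 0 - j0.5895 Ω
  Z5: Z = R = 182 Ω
Step 3 — Bridge requires nodal analysis (the Z5 bridge couples midpoints C and D, so the two paths cannot be reduced to a simple series/parallel combination). Setting node B to ground and injecting 1 A at node A, the 3-node admittance system at A, C, D solves to V_A = Z_AB = 179.1 + j24.58 Ω = 180.8∠7.8° Ω.

Z = 179.1 + j24.58 Ω = 180.8∠7.8° Ω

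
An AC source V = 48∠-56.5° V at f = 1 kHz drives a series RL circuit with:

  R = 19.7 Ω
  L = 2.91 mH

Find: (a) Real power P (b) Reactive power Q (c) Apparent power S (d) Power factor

Step 1 — Angular frequency: ω = 2π·f = 2π·1000 = 6283 rad/s.
Step 2 — Component impedances:
  R: Z = R = 19.7 Ω
  L: Z = jωL = j·6283·0.00291 = 0 + j18.28 Ω
Step 3 — Series combination: Z_total = R + L = 19.7 + j18.28 Ω = 26.88∠42.9° Ω.
Step 4 — Source phasor: V = 48∠-56.5° V = 26.49 - j40.03 V.
Step 5 — Current: I = V / Z = -0.2906 - j1.762 A = 1.786∠-99.4° A.
Step 6 — Complex power: S = V·I* = 62.83 + j58.31 VA.
Step 7 — Real power: P = Re(S) = 62.83 W.
Step 8 — Reactive power: Q = Im(S) = 58.31 VAR.
Step 9 — Apparent power: |S| = 85.72 VA.
Step 10 — Power factor: PF = P/|S| = 0.733 (lagging).

(a) P = 62.83 W  (b) Q = 58.31 VAR  (c) S = 85.72 VA  (d) PF = 0.733 (lagging)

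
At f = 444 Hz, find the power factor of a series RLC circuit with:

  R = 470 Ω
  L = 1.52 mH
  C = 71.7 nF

Step 1 — Angular frequency: ω = 2π·f = 2π·444 = 2790 rad/s.
Step 2 — Component impedances:
  R: Z = R = 470 Ω
  L: Z = jωL = j·2790·0.00152 = 0 + j4.24 Ω
  C: Z = 1/(jωC) = -j/(ω·C) = 0 - j4999 Ω
Step 3 — Series combination: Z_total = R + L + C = 470 - j4995 Ω = 5017∠-84.6° Ω.
Step 4 — Power factor: PF = cos(φ) = Re(Z)/|Z| = 470/5017 = 0.09368.
Step 5 — Type: Im(Z) = -4995 ⇒ leading (phase φ = -84.6°).

PF = 0.09368 (leading, φ = -84.6°)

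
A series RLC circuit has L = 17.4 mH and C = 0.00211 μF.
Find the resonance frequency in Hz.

Step 1 — Resonance condition Im(Z)=0 gives ω₀ = 1/√(LC).
Step 2 — ω₀ = 1/√(0.0174·2.11e-09) = 1.65e+05 rad/s.
Step 3 — f₀ = ω₀/(2π) = 2.627e+04 Hz.

f₀ = 2.627e+04 Hz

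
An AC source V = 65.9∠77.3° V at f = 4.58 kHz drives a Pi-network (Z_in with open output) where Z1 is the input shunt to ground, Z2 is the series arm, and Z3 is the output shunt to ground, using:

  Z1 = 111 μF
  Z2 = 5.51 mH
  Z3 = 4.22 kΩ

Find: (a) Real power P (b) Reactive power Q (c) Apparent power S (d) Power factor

Step 1 — Angular frequency: ω = 2π·f = 2π·4580 = 2.878e+04 rad/s.
Step 2 — Component impedances:
  Z1: Z = 1/(jωC) = -j/(ω·C) = 0 - j0.3131 Ω
  Z2: Z = jωL = j·2.878e+04·0.00551 = 0 + j158.6 Ω
  Z3: Z = R = 4220 Ω
Step 3 — With open output, the series arm Z2 and the output shunt Z3 appear in series to ground: Z2 + Z3 = 4220 + j158.6 Ω.
Step 4 — Parallel with input shunt Z1: Z_in = Z1 || (Z2 + Z3) = 2.319e-05 - j0.3131 Ω = 0.3131∠-90.0° Ω.
Step 5 — Source phasor: V = 65.9∠77.3° V = 14.49 + j64.29 V.
Step 6 — Current: I = V / Z = -205.3 + j46.29 A = 210.5∠167.3° A.
Step 7 — Complex power: S = V·I* = 1.028 - j1.387e+04 VA.
Step 8 — Real power: P = Re(S) = 1.028 W.
Step 9 — Reactive power: Q = Im(S) = -1.387e+04 VAR.
Step 10 — Apparent power: |S| = 1.387e+04 VA.
Step 11 — Power factor: PF = P/|S| = 7.408e-05 (leading).

(a) P = 1.028 W  (b) Q = -1.387e+04 VAR  (c) S = 1.387e+04 VA  (d) PF = 7.408e-05 (leading)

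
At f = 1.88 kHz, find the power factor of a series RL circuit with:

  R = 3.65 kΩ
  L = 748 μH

Step 1 — Angular frequency: ω = 2π·f = 2π·1880 = 1.181e+04 rad/s.
Step 2 — Component impedances:
  R: Z = R = 3650 Ω
  L: Z = jωL = j·1.181e+04·0.000748 = 0 + j8.836 Ω
Step 3 — Series combination: Z_total = R + L = 3650 + j8.836 Ω = 3650∠0.1° Ω.
Step 4 — Power factor: PF = cos(φ) = Re(Z)/|Z| = 3650/3650 = 1.
Step 5 — Type: Im(Z) = 8.836 ⇒ lagging (phase φ = 0.1°).

PF = 1 (lagging, φ = 0.1°)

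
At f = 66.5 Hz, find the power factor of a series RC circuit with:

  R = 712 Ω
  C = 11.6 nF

Step 1 — Angular frequency: ω = 2π·f = 2π·66.5 = 417.8 rad/s.
Step 2 — Component impedances:
  R: Z = R = 712 Ω
  C: Z = 1/(jωC) = -j/(ω·C) = 0 - j2.063e+05 Ω
Step 3 — Series combination: Z_total = R + C = 712 - j2.063e+05 Ω = 2.063e+05∠-89.8° Ω.
Step 4 — Power factor: PF = cos(φ) = Re(Z)/|Z| = 712/2.063e+05 = 0.003451.
Step 5 — Type: Im(Z) = -2.063e+05 ⇒ leading (phase φ = -89.8°).

PF = 0.003451 (leading, φ = -89.8°)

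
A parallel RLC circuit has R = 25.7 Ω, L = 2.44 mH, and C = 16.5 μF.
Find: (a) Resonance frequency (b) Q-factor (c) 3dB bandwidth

Step 1 — Resonance: ω₀ = 1/√(LC) = 1/√(0.00244·1.65e-05) = 4984 rad/s.
Step 2 — f₀ = ω₀/(2π) = 793.2 Hz.
Step 3 — Parallel Q: Q = R/(ω₀L) = 25.7/(4984·0.00244) = 2.113.
Step 4 — Bandwidth: Δω = ω₀/Q = 2358 rad/s; BW = Δω/(2π) = 375.3 Hz.

(a) f₀ = 793.2 Hz  (b) Q = 2.113  (c) BW = 375.3 Hz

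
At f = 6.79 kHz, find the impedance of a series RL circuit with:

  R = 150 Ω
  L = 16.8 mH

Step 1 — Angular frequency: ω = 2π·f = 2π·6790 = 4.266e+04 rad/s.
Step 2 — Component impedances:
  R: Z = R = 150 Ω
  L: Z = jωL = j·4.266e+04·0.0168 = 0 + j716.7 Ω
Step 3 — Series combination: Z_total = R + L = 150 + j716.7 Ω = 732.3∠78.2° Ω.

Z = 150 + j716.7 Ω = 732.3∠78.2° Ω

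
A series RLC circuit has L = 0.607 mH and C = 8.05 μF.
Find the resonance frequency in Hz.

Step 1 — Resonance condition Im(Z)=0 gives ω₀ = 1/√(LC).
Step 2 — ω₀ = 1/√(0.000607·8.05e-06) = 1.431e+04 rad/s.
Step 3 — f₀ = ω₀/(2π) = 2277 Hz.

f₀ = 2277 Hz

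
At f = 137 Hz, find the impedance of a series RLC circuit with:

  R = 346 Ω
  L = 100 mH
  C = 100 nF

Step 1 — Angular frequency: ω = 2π·f = 2π·137 = 860.8 rad/s.
Step 2 — Component impedances:
  R: Z = R = 346 Ω
  L: Z = jωL = j·860.8·0.1 = 0 + j86.08 Ω
  C: Z = 1/(jωC) = -j/(ω·C) = 0 - j1.162e+04 Ω
Step 3 — Series combination: Z_total = R + L + C = 346 - j1.153e+04 Ω = 1.154e+04∠-88.3° Ω.

Z = 346 - j1.153e+04 Ω = 1.154e+04∠-88.3° Ω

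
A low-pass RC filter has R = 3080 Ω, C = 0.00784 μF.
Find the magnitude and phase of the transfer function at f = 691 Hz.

Step 1 — Angular frequency: ω = 2π·691 = 4342 rad/s.
Step 2 — Transfer function: H(jω) = 1/(1 + jωRC).
Step 3 — Denominator: 1 + jωRC = 1 + j·4342·3080·7.84e-09 = 1 + j0.1048.
Step 4 — H = 0.9891 - j0.1037.
Step 5 — Magnitude: |H| = 0.9945 (-0.0 dB); phase: φ = -6.0°.

|H| = 0.9945 (-0.0 dB), φ = -6.0°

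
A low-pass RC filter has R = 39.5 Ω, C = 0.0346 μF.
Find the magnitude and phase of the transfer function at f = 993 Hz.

Step 1 — Angular frequency: ω = 2π·993 = 6239 rad/s.
Step 2 — Transfer function: H(jω) = 1/(1 + jωRC).
Step 3 — Denominator: 1 + jωRC = 1 + j·6239·39.5·3.46e-08 = 1 + j0.008527.
Step 4 — H = 0.9999 - j0.008526.
Step 5 — Magnitude: |H| = 1 (-0.0 dB); phase: φ = -0.5°.

|H| = 1 (-0.0 dB), φ = -0.5°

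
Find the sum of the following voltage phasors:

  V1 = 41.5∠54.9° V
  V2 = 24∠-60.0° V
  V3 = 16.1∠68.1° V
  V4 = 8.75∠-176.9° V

Step 1 — Convert each phasor to rectangular form:
  V1 = 41.5·(cos(54.9°) + j·sin(54.9°)) = 23.86 + j33.95 V
  V2 = 24·(cos(-60.0°) + j·sin(-60.0°)) = 12 - j20.78 V
  V3 = 16.1·(cos(68.1°) + j·sin(68.1°)) = 6.005 + j14.94 V
  V4 = 8.75·(cos(-176.9°) + j·sin(-176.9°)) = -8.737 - j0.4732 V
Step 2 — Sum components: V_total = 33.13 + j27.63 V.
Step 3 — Convert to polar: |V_total| = 43.14 V, ∠V_total = 39.8°.

V_total = 43.14∠39.8° V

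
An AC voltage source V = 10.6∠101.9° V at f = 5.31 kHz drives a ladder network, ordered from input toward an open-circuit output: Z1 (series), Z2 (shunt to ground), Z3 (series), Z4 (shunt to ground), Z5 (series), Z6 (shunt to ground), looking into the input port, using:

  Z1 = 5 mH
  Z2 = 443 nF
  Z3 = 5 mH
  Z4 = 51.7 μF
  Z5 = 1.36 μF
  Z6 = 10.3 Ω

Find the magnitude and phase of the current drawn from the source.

Step 1 — Angular frequency: ω = 2π·f = 2π·5310 = 3.336e+04 rad/s.
Step 2 — Component impedances:
  Z1: Z = jωL = j·3.336e+04·0.005 = 0 + j166.8 Ω
  Z2: Z = 1/(jωC) = -j/(ω·C) = 0 - j67.66 Ω
  Z3: Z = jωL = j·3.336e+04·0.005 = 0 + j166.8 Ω
  Z4: Z = 1/(jωC) = -j/(ω·C) = 0 - j0.5797 Ω
  Z5: Z = 1/(jωC) = -j/(ω·C) = 0 - j22.04 Ω
  Z6: Z = R = 10.3 Ω
Step 3 — Ladder network (open output): work backward from the far end, alternating series and parallel combinations. Z_in = 0.002639 + j52.73 Ω = 52.73∠90.0° Ω.
Step 4 — Source phasor: V = 10.6∠101.9° V = -2.186 + j10.37 V.
Step 5 — Ohm's law: I = V / Z_total = (-2.186 + j10.37) / (0.002639 + j52.73) = 0.1967 + j0.04146 A.
Step 6 — Convert to polar: |I| = 0.201 A, ∠I = 11.9°.

I = 0.201∠11.9° A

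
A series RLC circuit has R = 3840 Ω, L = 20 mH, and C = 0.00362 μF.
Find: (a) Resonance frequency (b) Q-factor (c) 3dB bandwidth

Step 1 — Resonance: ω₀ = 1/√(LC) = 1/√(0.02·3.62e-09) = 1.175e+05 rad/s.
Step 2 — f₀ = ω₀/(2π) = 1.87e+04 Hz.
Step 3 — Series Q: Q = ω₀L/R = 1.175e+05·0.02/3840 = 0.6121.
Step 4 — Bandwidth: Δω = ω₀/Q = 1.92e+05 rad/s; BW = Δω/(2π) = 3.056e+04 Hz.

(a) f₀ = 1.87e+04 Hz  (b) Q = 0.6121  (c) BW = 3.056e+04 Hz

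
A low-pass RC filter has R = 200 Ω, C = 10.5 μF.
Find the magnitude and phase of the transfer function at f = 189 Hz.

Step 1 — Angular frequency: ω = 2π·189 = 1188 rad/s.
Step 2 — Transfer function: H(jω) = 1/(1 + jωRC).
Step 3 — Denominator: 1 + jωRC = 1 + j·1188·200·1.05e-05 = 1 + j2.494.
Step 4 — H = 0.1385 - j0.3454.
Step 5 — Magnitude: |H| = 0.3722 (-8.6 dB); phase: φ = -68.1°.

|H| = 0.3722 (-8.6 dB), φ = -68.1°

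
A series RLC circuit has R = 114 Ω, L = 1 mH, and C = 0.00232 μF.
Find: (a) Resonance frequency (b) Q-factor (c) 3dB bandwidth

Step 1 — Resonance: ω₀ = 1/√(LC) = 1/√(0.001·2.32e-09) = 6.565e+05 rad/s.
Step 2 — f₀ = ω₀/(2π) = 1.045e+05 Hz.
Step 3 — Series Q: Q = ω₀L/R = 6.565e+05·0.001/114 = 5.759.
Step 4 — Bandwidth: Δω = ω₀/Q = 1.14e+05 rad/s; BW = Δω/(2π) = 1.814e+04 Hz.

(a) f₀ = 1.045e+05 Hz  (b) Q = 5.759  (c) BW = 1.814e+04 Hz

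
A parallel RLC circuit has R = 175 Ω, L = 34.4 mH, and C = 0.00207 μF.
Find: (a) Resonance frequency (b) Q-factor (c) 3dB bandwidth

Step 1 — Resonance: ω₀ = 1/√(LC) = 1/√(0.0344·2.07e-09) = 1.185e+05 rad/s.
Step 2 — f₀ = ω₀/(2π) = 1.886e+04 Hz.
Step 3 — Parallel Q: Q = R/(ω₀L) = 175/(1.185e+05·0.0344) = 0.04293.
Step 4 — Bandwidth: Δω = ω₀/Q = 2.761e+06 rad/s; BW = Δω/(2π) = 4.394e+05 Hz.

(a) f₀ = 1.886e+04 Hz  (b) Q = 0.04293  (c) BW = 4.394e+05 Hz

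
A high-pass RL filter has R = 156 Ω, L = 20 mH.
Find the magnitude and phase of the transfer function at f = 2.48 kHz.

Step 1 — Angular frequency: ω = 2π·2480 = 1.558e+04 rad/s.
Step 2 — Transfer function: H(jω) = jωL/(R + jωL).
Step 3 — Numerator jωL = j·311.6; denominator R + jωL = 156 + j311.6.
Step 4 — H = 0.7996 + j0.4003.
Step 5 — Magnitude: |H| = 0.8942 (-1.0 dB); phase: φ = 26.6°.

|H| = 0.8942 (-1.0 dB), φ = 26.6°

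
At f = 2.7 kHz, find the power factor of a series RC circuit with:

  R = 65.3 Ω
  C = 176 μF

Step 1 — Angular frequency: ω = 2π·f = 2π·2700 = 1.696e+04 rad/s.
Step 2 — Component impedances:
  R: Z = R = 65.3 Ω
  C: Z = 1/(jωC) = -j/(ω·C) = 0 - j0.3349 Ω
Step 3 — Series combination: Z_total = R + C = 65.3 - j0.3349 Ω = 65.3∠-0.3° Ω.
Step 4 — Power factor: PF = cos(φ) = Re(Z)/|Z| = 65.3/65.3 = 1.
Step 5 — Type: Im(Z) = -0.3349 ⇒ leading (phase φ = -0.3°).

PF = 1 (leading, φ = -0.3°)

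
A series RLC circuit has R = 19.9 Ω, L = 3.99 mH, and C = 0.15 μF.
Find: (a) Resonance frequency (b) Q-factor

Step 1 — Resonance condition Im(Z)=0 gives ω₀ = 1/√(LC).
Step 2 — ω₀ = 1/√(0.00399·1.5e-07) = 4.088e+04 rad/s.
Step 3 — f₀ = ω₀/(2π) = 6506 Hz.
Step 4 — Series Q: Q = ω₀L/R = 4.088e+04·0.00399/19.9 = 8.196.

(a) f₀ = 6506 Hz  (b) Q = 8.196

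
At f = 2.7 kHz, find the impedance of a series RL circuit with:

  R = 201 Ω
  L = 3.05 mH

Step 1 — Angular frequency: ω = 2π·f = 2π·2700 = 1.696e+04 rad/s.
Step 2 — Component impedances:
  R: Z = R = 201 Ω
  L: Z = jωL = j·1.696e+04·0.00305 = 0 + j51.74 Ω
Step 3 — Series combination: Z_total = R + L = 201 + j51.74 Ω = 207.6∠14.4° Ω.

Z = 201 + j51.74 Ω = 207.6∠14.4° Ω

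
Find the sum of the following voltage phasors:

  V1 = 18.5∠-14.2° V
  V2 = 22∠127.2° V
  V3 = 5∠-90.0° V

Step 1 — Convert each phasor to rectangular form:
  V1 = 18.5·(cos(-14.2°) + j·sin(-14.2°)) = 17.93 - j4.538 V
  V2 = 22·(cos(127.2°) + j·sin(127.2°)) = -13.3 + j17.52 V
  V3 = 5·(cos(-90.0°) + j·sin(-90.0°)) = 0 - j5 V
Step 2 — Sum components: V_total = 4.634 + j7.985 V.
Step 3 — Convert to polar: |V_total| = 9.232 V, ∠V_total = 59.9°.

V_total = 9.232∠59.9° V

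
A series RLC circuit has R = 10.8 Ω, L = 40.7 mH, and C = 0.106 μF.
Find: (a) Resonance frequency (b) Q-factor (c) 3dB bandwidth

Step 1 — Resonance condition Im(Z)=0 gives ω₀ = 1/√(LC).
Step 2 — ω₀ = 1/√(0.0407·1.06e-07) = 1.522e+04 rad/s.
Step 3 — f₀ = ω₀/(2π) = 2423 Hz.
Step 4 — Series Q: Q = ω₀L/R = 1.522e+04·0.0407/10.8 = 57.37.
Step 5 — 3dB bandwidth: Δω = ω₀/Q = 265.4 rad/s; BW = Δω/(2π) = 42.23 Hz.

(a) f₀ = 2423 Hz  (b) Q = 57.37  (c) BW = 42.23 Hz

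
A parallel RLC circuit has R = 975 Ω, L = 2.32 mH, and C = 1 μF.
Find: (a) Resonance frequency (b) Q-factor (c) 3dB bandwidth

Step 1 — Resonance: ω₀ = 1/√(LC) = 1/√(0.00232·1e-06) = 2.076e+04 rad/s.
Step 2 — f₀ = ω₀/(2π) = 3304 Hz.
Step 3 — Parallel Q: Q = R/(ω₀L) = 975/(2.076e+04·0.00232) = 20.24.
Step 4 — Bandwidth: Δω = ω₀/Q = 1026 rad/s; BW = Δω/(2π) = 163.2 Hz.

(a) f₀ = 3304 Hz  (b) Q = 20.24  (c) BW = 163.2 Hz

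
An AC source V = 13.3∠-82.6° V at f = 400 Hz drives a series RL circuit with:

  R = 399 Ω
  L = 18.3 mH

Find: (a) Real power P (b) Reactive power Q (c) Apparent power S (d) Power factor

Step 1 — Angular frequency: ω = 2π·f = 2π·400 = 2513 rad/s.
Step 2 — Component impedances:
  R: Z = R = 399 Ω
  L: Z = jωL = j·2513·0.0183 = 0 + j45.99 Ω
Step 3 — Series combination: Z_total = R + L = 399 + j45.99 Ω = 401.6∠6.6° Ω.
Step 4 — Source phasor: V = 13.3∠-82.6° V = 1.713 - j13.19 V.
Step 5 — Current: I = V / Z = 0.0004765 - j0.03311 A = 0.03311∠-89.2° A.
Step 6 — Complex power: S = V·I* = 0.4375 + j0.05043 VA.
Step 7 — Real power: P = Re(S) = 0.4375 W.
Step 8 — Reactive power: Q = Im(S) = 0.05043 VAR.
Step 9 — Apparent power: |S| = 0.4404 VA.
Step 10 — Power factor: PF = P/|S| = 0.9934 (lagging).

(a) P = 0.4375 W  (b) Q = 0.05043 VAR  (c) S = 0.4404 VA  (d) PF = 0.9934 (lagging)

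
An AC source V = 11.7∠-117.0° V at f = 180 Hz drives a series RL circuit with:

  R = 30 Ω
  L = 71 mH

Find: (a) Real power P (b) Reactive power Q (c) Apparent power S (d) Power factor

Step 1 — Angular frequency: ω = 2π·f = 2π·180 = 1131 rad/s.
Step 2 — Component impedances:
  R: Z = R = 30 Ω
  L: Z = jωL = j·1131·0.071 = 0 + j80.3 Ω
Step 3 — Series combination: Z_total = R + L = 30 + j80.3 Ω = 85.72∠69.5° Ω.
Step 4 — Source phasor: V = 11.7∠-117.0° V = -5.312 - j10.42 V.
Step 5 — Current: I = V / Z = -0.1356 + j0.01548 A = 0.1365∠173.5° A.
Step 6 — Complex power: S = V·I* = 0.5589 + j1.496 VA.
Step 7 — Real power: P = Re(S) = 0.5589 W.
Step 8 — Reactive power: Q = Im(S) = 1.496 VAR.
Step 9 — Apparent power: |S| = 1.597 VA.
Step 10 — Power factor: PF = P/|S| = 0.35 (lagging).

(a) P = 0.5589 W  (b) Q = 1.496 VAR  (c) S = 1.597 VA  (d) PF = 0.35 (lagging)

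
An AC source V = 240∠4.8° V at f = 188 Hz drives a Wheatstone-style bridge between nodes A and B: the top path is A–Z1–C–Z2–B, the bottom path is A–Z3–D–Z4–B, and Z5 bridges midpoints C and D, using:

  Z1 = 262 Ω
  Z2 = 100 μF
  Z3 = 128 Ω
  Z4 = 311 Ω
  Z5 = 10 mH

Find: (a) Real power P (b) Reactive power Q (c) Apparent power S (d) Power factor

Step 1 — Angular frequency: ω = 2π·f = 2π·188 = 1181 rad/s.
Step 2 — Component impedances:
  Z1: Z = R = 262 Ω
  Z2: Z = 1/(jωC) = -j/(ω·C) = 0 - j8.466 Ω
  Z3: Z = R = 128 Ω
  Z4: Z = R = 311 Ω
  Z5: Z = jωL = j·1181·0.01 = 0 + j11.81 Ω
Step 3 — Bridge requires nodal analysis (the Z5 bridge couples midpoints C and D, so the two paths cannot be reduced to a simple series/parallel combination). Setting node B to ground and injecting 1 A at node A, the 3-node admittance system at A, C, D solves to V_A = Z_AB = 86.15 - j3.139 Ω = 86.21∠-2.1° Ω.
Step 4 — Source phasor: V = 240∠4.8° V = 239.2 + j20.08 V.
Step 5 — Current: I = V / Z = 2.764 + j0.3338 A = 2.784∠6.9° A.
Step 6 — Complex power: S = V·I* = 667.7 - j24.33 VA.
Step 7 — Real power: P = Re(S) = 667.7 W.
Step 8 — Reactive power: Q = Im(S) = -24.33 VAR.
Step 9 — Apparent power: |S| = 668.1 VA.
Step 10 — Power factor: PF = P/|S| = 0.9993 (leading).

(a) P = 667.7 W  (b) Q = -24.33 VAR  (c) S = 668.1 VA  (d) PF = 0.9993 (leading)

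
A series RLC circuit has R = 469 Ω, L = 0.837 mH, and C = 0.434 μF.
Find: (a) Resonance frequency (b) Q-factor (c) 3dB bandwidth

Step 1 — Resonance condition Im(Z)=0 gives ω₀ = 1/√(LC).
Step 2 — ω₀ = 1/√(0.000837·4.34e-07) = 5.247e+04 rad/s.
Step 3 — f₀ = ω₀/(2π) = 8351 Hz.
Step 4 — Series Q: Q = ω₀L/R = 5.247e+04·0.000837/469 = 0.09364.
Step 5 — 3dB bandwidth: Δω = ω₀/Q = 5.603e+05 rad/s; BW = Δω/(2π) = 8.918e+04 Hz.

(a) f₀ = 8351 Hz  (b) Q = 0.09364  (c) BW = 8.918e+04 Hz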